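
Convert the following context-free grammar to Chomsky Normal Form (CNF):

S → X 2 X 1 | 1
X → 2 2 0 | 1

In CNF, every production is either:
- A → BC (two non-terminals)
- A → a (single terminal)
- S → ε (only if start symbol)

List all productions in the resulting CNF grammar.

T2 → 2; T1 → 1; S → 1; T0 → 0; X → 1; S → X X0; X0 → T2 X1; X1 → X T1; X → T2 X2; X2 → T2 T0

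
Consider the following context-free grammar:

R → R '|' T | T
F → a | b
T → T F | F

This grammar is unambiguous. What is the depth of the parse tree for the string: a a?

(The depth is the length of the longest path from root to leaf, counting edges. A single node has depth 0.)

4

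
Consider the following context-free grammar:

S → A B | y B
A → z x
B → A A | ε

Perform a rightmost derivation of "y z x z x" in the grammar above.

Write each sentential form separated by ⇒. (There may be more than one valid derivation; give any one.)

S ⇒ y B ⇒ y A A ⇒ y A z x ⇒ y z x z x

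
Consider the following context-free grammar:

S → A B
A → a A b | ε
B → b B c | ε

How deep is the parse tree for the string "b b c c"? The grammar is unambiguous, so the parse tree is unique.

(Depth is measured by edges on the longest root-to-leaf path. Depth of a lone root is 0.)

4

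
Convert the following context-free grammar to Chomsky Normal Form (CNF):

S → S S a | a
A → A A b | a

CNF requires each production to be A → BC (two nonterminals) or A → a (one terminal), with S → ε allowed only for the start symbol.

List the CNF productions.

TA → a; S → a; TB → b; A → a; S → S X0; X0 → S TA; A → A X1; X1 → A TB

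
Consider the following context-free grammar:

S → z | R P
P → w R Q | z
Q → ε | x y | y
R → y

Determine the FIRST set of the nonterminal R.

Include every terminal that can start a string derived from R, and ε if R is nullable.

We compute FIRST(R) using the standard algorithm.
FIRST(P) = {w, z}
FIRST(Q) = {x, y, ε}
FIRST(R) = {y}
FIRST(S) = {y, z}
Therefore, FIRST(R) = {y}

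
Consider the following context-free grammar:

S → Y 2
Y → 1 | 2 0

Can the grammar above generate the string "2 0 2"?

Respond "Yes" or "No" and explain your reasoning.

Yes - a valid derivation exists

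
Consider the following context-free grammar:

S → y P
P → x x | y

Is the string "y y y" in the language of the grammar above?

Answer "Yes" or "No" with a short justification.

No - no valid derivation exists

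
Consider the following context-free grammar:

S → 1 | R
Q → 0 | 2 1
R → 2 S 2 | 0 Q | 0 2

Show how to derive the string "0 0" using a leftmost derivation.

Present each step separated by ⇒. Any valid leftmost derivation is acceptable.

S ⇒ R ⇒ 0 Q ⇒ 0 0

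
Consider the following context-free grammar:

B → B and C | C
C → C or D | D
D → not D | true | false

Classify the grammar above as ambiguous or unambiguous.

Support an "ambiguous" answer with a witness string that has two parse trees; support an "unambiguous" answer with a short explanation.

Unambiguous - every string in the language has a unique parse tree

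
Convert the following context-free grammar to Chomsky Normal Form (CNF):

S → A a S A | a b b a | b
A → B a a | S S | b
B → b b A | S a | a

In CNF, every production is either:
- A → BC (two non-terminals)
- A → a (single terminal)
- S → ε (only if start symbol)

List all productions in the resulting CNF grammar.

TA → a; TB → b; S → b; A → b; B → a; S → A X0; X0 → TA X1; X1 → S A; S → TA X2; X2 → TB X3; X3 → TB TA; A → B X4; X4 → TA TA; A → S S; B → TB X5; X5 → TB A; B → S TA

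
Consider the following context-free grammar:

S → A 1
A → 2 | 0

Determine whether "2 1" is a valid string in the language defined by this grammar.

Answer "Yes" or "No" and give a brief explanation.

Yes - a valid derivation exists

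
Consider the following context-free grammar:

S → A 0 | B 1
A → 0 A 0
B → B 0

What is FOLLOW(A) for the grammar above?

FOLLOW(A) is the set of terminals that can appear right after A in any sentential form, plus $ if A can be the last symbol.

We compute FOLLOW(A) using the standard algorithm.
FOLLOW(S) starts with {$}.
FIRST(A) = {0}
FIRST(B) = {}
FIRST(S) = {0}
FOLLOW(A) = {0}
FOLLOW(B) = {0, 1}
FOLLOW(S) = {$}
Therefore, FOLLOW(A) = {0}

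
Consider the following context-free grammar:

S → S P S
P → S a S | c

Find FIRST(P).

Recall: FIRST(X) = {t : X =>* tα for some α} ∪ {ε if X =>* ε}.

We compute FIRST(P) using the standard algorithm.
FIRST(P) = {c}
FIRST(S) = {}
Therefore, FIRST(P) = {c}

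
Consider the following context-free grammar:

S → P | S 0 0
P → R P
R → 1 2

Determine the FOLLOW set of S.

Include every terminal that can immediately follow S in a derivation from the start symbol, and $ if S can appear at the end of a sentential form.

We compute FOLLOW(S) using the standard algorithm.
FOLLOW(S) starts with {$}.
FIRST(P) = {1}
FIRST(R) = {1}
FIRST(S) = {1}
FOLLOW(P) = {$, 0}
FOLLOW(R) = {1}
FOLLOW(S) = {$, 0}
Therefore, FOLLOW(S) = {$, 0}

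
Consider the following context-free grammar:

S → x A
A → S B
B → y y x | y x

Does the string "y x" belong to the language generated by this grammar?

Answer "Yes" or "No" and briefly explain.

No - no valid derivation exists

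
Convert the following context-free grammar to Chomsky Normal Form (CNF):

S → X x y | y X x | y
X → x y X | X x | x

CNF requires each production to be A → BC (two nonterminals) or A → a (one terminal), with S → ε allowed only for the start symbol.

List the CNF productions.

TX → x; TY → y; S → y; X → x; S → X X0; X0 → TX TY; S → TY X1; X1 → X TX; X → TX X2; X2 → TY X; X → X TX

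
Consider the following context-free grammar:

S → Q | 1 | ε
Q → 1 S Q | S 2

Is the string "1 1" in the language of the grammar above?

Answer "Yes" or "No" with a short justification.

No - no valid derivation exists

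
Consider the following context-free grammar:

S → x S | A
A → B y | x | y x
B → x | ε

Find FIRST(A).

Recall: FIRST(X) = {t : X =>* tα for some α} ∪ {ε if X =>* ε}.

We compute FIRST(A) using the standard algorithm.
FIRST(A) = {x, y}
FIRST(B) = {x, ε}
FIRST(S) = {x, y}
Therefore, FIRST(A) = {x, y}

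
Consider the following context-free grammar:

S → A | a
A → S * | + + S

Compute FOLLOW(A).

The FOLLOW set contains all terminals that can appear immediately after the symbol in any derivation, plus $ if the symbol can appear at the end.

We compute FOLLOW(A) using the standard algorithm.
FOLLOW(S) starts with {$}.
FIRST(A) = {+, a}
FIRST(S) = {+, a}
FOLLOW(A) = {$, *}
FOLLOW(S) = {$, *}
Therefore, FOLLOW(A) = {$, *}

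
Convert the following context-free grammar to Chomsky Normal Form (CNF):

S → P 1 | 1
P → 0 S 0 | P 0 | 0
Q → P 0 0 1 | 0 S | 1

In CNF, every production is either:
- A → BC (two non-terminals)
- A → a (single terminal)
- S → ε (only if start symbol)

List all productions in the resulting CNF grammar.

T1 → 1; S → 1; T0 → 0; P → 0; Q → 1; S → P T1; P → T0 X0; X0 → S T0; P → P T0; Q → P X1; X1 → T0 X2; X2 → T0 T1; Q → T0 S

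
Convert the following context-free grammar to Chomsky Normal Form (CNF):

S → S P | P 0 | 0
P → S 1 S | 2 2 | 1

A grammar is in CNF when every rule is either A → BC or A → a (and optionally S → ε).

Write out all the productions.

T0 → 0; S → 0; T1 → 1; T2 → 2; P → 1; S → S P; S → P T0; P → S X0; X0 → T1 S; P → T2 T2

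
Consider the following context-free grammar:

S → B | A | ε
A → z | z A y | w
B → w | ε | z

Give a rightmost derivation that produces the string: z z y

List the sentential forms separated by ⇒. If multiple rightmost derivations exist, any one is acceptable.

S ⇒ A ⇒ z A y ⇒ z z y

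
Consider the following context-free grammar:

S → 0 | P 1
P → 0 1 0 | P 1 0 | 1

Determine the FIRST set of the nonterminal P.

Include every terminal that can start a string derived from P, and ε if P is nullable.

We compute FIRST(P) using the standard algorithm.
FIRST(P) = {0, 1}
FIRST(S) = {0, 1}
Therefore, FIRST(P) = {0, 1}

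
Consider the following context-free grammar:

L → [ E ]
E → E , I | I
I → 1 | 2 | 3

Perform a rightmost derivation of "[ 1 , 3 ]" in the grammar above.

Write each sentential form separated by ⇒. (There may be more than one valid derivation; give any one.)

L ⇒ [ E ] ⇒ [ E , I ] ⇒ [ E , 3 ] ⇒ [ I , 3 ] ⇒ [ 1 , 3 ]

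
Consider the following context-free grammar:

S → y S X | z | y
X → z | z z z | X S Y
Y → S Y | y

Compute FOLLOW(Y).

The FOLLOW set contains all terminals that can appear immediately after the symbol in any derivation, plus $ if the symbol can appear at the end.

We compute FOLLOW(Y) using the standard algorithm.
FOLLOW(S) starts with {$}.
FIRST(S) = {y, z}
FIRST(X) = {z}
FIRST(Y) = {y, z}
FOLLOW(S) = {$, y, z}
FOLLOW(X) = {$, y, z}
FOLLOW(Y) = {$, y, z}
Therefore, FOLLOW(Y) = {$, y, z}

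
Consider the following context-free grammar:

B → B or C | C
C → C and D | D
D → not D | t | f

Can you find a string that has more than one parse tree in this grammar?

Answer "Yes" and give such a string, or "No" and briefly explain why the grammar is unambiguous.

No - the grammar is unambiguous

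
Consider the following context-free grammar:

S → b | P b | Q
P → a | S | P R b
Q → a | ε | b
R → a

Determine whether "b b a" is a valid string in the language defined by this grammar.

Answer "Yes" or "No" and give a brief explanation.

No - no valid derivation exists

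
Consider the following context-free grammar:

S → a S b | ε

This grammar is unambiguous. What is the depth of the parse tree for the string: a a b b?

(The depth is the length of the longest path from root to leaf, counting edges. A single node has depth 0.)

3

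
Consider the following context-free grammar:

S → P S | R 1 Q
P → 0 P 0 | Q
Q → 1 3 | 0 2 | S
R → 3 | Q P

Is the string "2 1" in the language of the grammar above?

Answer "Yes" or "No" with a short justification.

No - no valid derivation exists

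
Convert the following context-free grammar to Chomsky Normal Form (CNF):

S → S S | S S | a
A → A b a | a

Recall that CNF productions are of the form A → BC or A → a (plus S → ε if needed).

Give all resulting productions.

S → a; TB → b; TA → a; A → a; S → S S; S → S S; A → A X0; X0 → TB TA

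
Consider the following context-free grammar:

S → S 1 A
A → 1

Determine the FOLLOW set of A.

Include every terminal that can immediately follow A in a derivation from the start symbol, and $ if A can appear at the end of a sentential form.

We compute FOLLOW(A) using the standard algorithm.
FOLLOW(S) starts with {$}.
FIRST(A) = {1}
FIRST(S) = {}
FOLLOW(A) = {$, 1}
FOLLOW(S) = {$, 1}
Therefore, FOLLOW(A) = {$, 1}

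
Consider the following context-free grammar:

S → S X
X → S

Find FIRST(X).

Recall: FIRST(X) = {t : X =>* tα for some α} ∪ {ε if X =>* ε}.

We compute FIRST(X) using the standard algorithm.
FIRST(S) = {}
FIRST(X) = {}
Therefore, FIRST(X) = {}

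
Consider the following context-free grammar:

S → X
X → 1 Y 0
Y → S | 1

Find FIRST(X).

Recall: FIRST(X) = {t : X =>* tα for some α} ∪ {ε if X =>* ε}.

We compute FIRST(X) using the standard algorithm.
FIRST(S) = {1}
FIRST(X) = {1}
FIRST(Y) = {1}
Therefore, FIRST(X) = {1}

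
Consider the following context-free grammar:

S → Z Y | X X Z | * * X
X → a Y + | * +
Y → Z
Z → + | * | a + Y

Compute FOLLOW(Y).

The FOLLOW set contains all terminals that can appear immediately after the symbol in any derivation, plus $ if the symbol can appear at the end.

We compute FOLLOW(Y) using the standard algorithm.
FOLLOW(S) starts with {$}.
FIRST(S) = {*, +, a}
FIRST(X) = {*, a}
FIRST(Y) = {*, +, a}
FIRST(Z) = {*, +, a}
FOLLOW(S) = {$}
FOLLOW(X) = {$, *, +, a}
FOLLOW(Y) = {$, *, +, a}
FOLLOW(Z) = {$, *, +, a}
Therefore, FOLLOW(Y) = {$, *, +, a}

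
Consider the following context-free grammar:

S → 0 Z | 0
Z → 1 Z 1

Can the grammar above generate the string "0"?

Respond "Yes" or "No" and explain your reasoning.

Yes - a valid derivation exists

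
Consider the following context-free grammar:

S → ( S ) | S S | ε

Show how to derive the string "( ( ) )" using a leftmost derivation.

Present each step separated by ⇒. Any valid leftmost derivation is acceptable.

S ⇒ ( S ) ⇒ ( ( S ) ) ⇒ ( ( ) )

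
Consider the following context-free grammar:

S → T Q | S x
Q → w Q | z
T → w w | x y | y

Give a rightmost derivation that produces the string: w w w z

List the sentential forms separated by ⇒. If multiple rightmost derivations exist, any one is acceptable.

S ⇒ T Q ⇒ T w Q ⇒ T w z ⇒ w w w z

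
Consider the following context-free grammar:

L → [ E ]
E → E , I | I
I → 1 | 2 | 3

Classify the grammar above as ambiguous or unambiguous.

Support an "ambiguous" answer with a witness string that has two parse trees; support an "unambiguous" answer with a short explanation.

Unambiguous - every string in the language has a unique parse tree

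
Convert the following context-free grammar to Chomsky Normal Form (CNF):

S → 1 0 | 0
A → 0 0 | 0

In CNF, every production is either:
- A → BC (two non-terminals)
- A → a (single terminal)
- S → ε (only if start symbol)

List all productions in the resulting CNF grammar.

T1 → 1; T0 → 0; S → 0; A → 0; S → T1 T0; A → T0 T0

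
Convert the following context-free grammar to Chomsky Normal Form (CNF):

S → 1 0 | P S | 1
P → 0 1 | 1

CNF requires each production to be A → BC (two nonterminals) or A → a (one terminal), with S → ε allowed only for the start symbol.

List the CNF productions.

T1 → 1; T0 → 0; S → 1; P → 1; S → T1 T0; S → P S; P → T0 T1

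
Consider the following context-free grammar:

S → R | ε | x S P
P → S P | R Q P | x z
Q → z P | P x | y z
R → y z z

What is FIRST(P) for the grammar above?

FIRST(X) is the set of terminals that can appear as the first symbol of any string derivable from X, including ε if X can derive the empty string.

We compute FIRST(P) using the standard algorithm.
FIRST(P) = {x, y}
FIRST(Q) = {x, y, z}
FIRST(R) = {y}
FIRST(S) = {x, y, ε}
Therefore, FIRST(P) = {x, y}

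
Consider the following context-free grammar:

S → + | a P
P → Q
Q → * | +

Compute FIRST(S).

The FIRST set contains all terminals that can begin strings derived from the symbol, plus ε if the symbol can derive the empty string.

We compute FIRST(S) using the standard algorithm.
FIRST(P) = {*, +}
FIRST(Q) = {*, +}
FIRST(S) = {+, a}
Therefore, FIRST(S) = {+, a}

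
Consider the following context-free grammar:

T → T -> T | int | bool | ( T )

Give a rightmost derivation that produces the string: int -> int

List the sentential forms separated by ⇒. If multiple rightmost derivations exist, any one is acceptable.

T ⇒ T -> T ⇒ T -> int ⇒ int -> int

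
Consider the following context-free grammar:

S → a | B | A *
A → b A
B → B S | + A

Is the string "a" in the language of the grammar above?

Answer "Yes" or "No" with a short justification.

Yes - a valid derivation exists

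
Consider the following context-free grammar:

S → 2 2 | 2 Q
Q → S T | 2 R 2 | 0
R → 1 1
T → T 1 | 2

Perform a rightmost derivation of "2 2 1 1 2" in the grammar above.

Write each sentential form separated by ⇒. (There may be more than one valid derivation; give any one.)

S ⇒ 2 Q ⇒ 2 2 R 2 ⇒ 2 2 1 1 2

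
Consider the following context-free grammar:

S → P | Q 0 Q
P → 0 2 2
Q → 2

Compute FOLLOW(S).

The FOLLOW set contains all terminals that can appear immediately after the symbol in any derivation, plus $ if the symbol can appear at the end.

We compute FOLLOW(S) using the standard algorithm.
FOLLOW(S) starts with {$}.
FIRST(P) = {0}
FIRST(Q) = {2}
FIRST(S) = {0, 2}
FOLLOW(P) = {$}
FOLLOW(Q) = {$, 0}
FOLLOW(S) = {$}
Therefore, FOLLOW(S) = {$}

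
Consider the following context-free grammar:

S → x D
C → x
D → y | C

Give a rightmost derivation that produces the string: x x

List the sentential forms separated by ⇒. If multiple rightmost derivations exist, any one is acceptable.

S ⇒ x D ⇒ x C ⇒ x x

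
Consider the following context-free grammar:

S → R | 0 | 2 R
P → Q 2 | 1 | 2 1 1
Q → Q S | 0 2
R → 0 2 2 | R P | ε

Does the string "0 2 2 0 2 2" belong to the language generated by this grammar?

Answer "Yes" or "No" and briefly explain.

Yes - a valid derivation exists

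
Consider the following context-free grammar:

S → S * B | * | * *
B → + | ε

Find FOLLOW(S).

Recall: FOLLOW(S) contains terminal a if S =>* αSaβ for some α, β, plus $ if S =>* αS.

We compute FOLLOW(S) using the standard algorithm.
FOLLOW(S) starts with {$}.
FIRST(B) = {+, ε}
FIRST(S) = {*}
FOLLOW(B) = {$, *}
FOLLOW(S) = {$, *}
Therefore, FOLLOW(S) = {$, *}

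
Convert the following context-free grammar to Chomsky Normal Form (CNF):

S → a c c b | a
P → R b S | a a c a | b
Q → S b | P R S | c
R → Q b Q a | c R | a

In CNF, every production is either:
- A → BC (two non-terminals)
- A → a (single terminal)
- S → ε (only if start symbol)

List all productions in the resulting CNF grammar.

TA → a; TC → c; TB → b; S → a; P → b; Q → c; R → a; S → TA X0; X0 → TC X1; X1 → TC TB; P → R X2; X2 → TB S; P → TA X3; X3 → TA X4; X4 → TC TA; Q → S TB; Q → P X5; X5 → R S; R → Q X6; X6 → TB X7; X7 → Q TA; R → TC R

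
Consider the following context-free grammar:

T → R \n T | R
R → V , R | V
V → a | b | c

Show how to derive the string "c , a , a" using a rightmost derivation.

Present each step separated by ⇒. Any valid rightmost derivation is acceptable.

T ⇒ R ⇒ V , R ⇒ V , V , R ⇒ V , V , V ⇒ V , V , a ⇒ V , a , a ⇒ c , a , a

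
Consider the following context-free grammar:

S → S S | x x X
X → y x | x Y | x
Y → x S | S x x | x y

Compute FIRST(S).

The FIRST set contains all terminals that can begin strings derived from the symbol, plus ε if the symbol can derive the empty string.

We compute FIRST(S) using the standard algorithm.
FIRST(S) = {x}
FIRST(X) = {x, y}
FIRST(Y) = {x}
Therefore, FIRST(S) = {x}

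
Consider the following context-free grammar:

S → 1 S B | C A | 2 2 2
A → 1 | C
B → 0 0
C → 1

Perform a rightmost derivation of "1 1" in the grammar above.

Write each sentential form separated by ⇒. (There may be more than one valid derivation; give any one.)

S ⇒ C A ⇒ C 1 ⇒ 1 1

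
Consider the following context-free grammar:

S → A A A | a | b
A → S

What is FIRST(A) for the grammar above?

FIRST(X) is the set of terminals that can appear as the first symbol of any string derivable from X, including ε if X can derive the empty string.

We compute FIRST(A) using the standard algorithm.
FIRST(A) = {a, b}
FIRST(S) = {a, b}
Therefore, FIRST(A) = {a, b}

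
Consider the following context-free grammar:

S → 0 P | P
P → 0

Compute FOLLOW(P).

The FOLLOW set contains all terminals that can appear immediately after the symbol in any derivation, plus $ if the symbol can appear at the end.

We compute FOLLOW(P) using the standard algorithm.
FOLLOW(S) starts with {$}.
FIRST(P) = {0}
FIRST(S) = {0}
FOLLOW(P) = {$}
FOLLOW(S) = {$}
Therefore, FOLLOW(P) = {$}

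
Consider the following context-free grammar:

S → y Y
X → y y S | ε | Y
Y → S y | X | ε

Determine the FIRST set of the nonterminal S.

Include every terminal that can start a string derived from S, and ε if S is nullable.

We compute FIRST(S) using the standard algorithm.
FIRST(S) = {y}
FIRST(X) = {y, ε}
FIRST(Y) = {y, ε}
Therefore, FIRST(S) = {y}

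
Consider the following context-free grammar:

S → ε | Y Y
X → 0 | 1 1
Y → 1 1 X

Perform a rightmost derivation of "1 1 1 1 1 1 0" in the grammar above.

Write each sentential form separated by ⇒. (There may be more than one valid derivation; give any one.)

S ⇒ Y Y ⇒ Y 1 1 X ⇒ Y 1 1 0 ⇒ 1 1 X 1 1 0 ⇒ 1 1 1 1 1 1 0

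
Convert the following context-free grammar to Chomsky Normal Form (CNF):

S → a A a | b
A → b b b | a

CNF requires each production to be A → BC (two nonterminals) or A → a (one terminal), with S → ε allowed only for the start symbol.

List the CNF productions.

TA → a; S → b; TB → b; A → a; S → TA X0; X0 → A TA; A → TB X1; X1 → TB TB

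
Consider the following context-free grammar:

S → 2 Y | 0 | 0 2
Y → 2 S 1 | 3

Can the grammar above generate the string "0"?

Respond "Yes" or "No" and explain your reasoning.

Yes - a valid derivation exists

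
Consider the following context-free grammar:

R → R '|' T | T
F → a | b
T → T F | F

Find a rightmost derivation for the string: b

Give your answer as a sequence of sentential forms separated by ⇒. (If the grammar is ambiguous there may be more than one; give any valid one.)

R ⇒ T ⇒ F ⇒ b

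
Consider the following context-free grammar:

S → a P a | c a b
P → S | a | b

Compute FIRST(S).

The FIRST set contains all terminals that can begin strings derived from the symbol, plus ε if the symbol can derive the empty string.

We compute FIRST(S) using the standard algorithm.
FIRST(P) = {a, b, c}
FIRST(S) = {a, c}
Therefore, FIRST(S) = {a, c}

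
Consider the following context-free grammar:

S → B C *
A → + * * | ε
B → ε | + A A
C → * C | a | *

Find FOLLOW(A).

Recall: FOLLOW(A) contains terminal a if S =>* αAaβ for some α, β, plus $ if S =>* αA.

We compute FOLLOW(A) using the standard algorithm.
FOLLOW(S) starts with {$}.
FIRST(A) = {+, ε}
FIRST(B) = {+, ε}
FIRST(C) = {*, a}
FIRST(S) = {*, +, a}
FOLLOW(A) = {*, +, a}
FOLLOW(B) = {*, a}
FOLLOW(C) = {*}
FOLLOW(S) = {$}
Therefore, FOLLOW(A) = {*, +, a}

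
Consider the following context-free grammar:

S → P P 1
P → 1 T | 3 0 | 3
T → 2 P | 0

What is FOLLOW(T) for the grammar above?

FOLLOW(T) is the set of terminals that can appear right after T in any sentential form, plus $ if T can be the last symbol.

We compute FOLLOW(T) using the standard algorithm.
FOLLOW(S) starts with {$}.
FIRST(P) = {1, 3}
FIRST(S) = {1, 3}
FIRST(T) = {0, 2}
FOLLOW(P) = {1, 3}
FOLLOW(S) = {$}
FOLLOW(T) = {1, 3}
Therefore, FOLLOW(T) = {1, 3}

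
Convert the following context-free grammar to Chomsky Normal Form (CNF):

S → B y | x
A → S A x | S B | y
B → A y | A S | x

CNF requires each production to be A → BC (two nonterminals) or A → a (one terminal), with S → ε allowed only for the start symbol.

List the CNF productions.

TY → y; S → x; TX → x; A → y; B → x; S → B TY; A → S X0; X0 → A TX; A → S B; B → A TY; B → A S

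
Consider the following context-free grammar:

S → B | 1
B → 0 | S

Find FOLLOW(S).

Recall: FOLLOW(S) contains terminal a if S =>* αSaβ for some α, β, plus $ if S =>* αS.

We compute FOLLOW(S) using the standard algorithm.
FOLLOW(S) starts with {$}.
FIRST(B) = {0, 1}
FIRST(S) = {0, 1}
FOLLOW(B) = {$}
FOLLOW(S) = {$}
Therefore, FOLLOW(S) = {$}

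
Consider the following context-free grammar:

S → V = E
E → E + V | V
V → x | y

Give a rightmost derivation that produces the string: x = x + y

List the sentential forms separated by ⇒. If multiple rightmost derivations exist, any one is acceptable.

S ⇒ V = E ⇒ V = E + V ⇒ V = E + y ⇒ V = V + y ⇒ V = x + y ⇒ x = x + y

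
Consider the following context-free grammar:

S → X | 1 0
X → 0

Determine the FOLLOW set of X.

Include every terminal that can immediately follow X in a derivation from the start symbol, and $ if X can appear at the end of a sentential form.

We compute FOLLOW(X) using the standard algorithm.
FOLLOW(S) starts with {$}.
FIRST(S) = {0, 1}
FIRST(X) = {0}
FOLLOW(S) = {$}
FOLLOW(X) = {$}
Therefore, FOLLOW(X) = {$}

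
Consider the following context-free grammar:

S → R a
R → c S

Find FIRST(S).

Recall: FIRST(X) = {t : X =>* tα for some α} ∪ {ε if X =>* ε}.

We compute FIRST(S) using the standard algorithm.
FIRST(R) = {c}
FIRST(S) = {c}
Therefore, FIRST(S) = {c}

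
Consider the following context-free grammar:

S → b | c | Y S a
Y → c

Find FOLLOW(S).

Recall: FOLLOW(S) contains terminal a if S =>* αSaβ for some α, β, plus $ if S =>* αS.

We compute FOLLOW(S) using the standard algorithm.
FOLLOW(S) starts with {$}.
FIRST(S) = {b, c}
FIRST(Y) = {c}
FOLLOW(S) = {$, a}
FOLLOW(Y) = {b, c}
Therefore, FOLLOW(S) = {$, a}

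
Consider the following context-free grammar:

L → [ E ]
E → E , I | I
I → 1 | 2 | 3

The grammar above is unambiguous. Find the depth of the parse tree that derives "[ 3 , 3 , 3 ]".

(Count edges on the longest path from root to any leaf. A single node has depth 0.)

5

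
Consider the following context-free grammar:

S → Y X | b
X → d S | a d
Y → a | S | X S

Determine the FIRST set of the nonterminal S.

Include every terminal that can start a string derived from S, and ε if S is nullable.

We compute FIRST(S) using the standard algorithm.
FIRST(S) = {a, b, d}
FIRST(X) = {a, d}
FIRST(Y) = {a, b, d}
Therefore, FIRST(S) = {a, b, d}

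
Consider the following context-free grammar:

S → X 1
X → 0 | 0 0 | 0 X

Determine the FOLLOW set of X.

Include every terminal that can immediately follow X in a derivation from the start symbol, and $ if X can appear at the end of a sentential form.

We compute FOLLOW(X) using the standard algorithm.
FOLLOW(S) starts with {$}.
FIRST(S) = {0}
FIRST(X) = {0}
FOLLOW(S) = {$}
FOLLOW(X) = {1}
Therefore, FOLLOW(X) = {1}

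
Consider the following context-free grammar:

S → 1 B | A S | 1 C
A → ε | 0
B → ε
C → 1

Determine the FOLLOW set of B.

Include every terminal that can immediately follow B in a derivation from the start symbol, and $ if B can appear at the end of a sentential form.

We compute FOLLOW(B) using the standard algorithm.
FOLLOW(S) starts with {$}.
FIRST(A) = {0, ε}
FIRST(B) = {ε}
FIRST(C) = {1}
FIRST(S) = {0, 1}
FOLLOW(A) = {0, 1}
FOLLOW(B) = {$}
FOLLOW(C) = {$}
FOLLOW(S) = {$}
Therefore, FOLLOW(B) = {$}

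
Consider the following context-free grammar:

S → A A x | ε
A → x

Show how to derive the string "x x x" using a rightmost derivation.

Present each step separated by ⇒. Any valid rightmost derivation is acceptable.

S ⇒ A A x ⇒ A x x ⇒ x x x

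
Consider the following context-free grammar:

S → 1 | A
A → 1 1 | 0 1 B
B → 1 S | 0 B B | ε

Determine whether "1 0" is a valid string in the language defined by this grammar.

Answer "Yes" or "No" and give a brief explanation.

No - no valid derivation exists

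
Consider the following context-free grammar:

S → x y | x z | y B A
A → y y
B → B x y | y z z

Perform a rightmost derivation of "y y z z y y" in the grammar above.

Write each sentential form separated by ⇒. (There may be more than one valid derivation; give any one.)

S ⇒ y B A ⇒ y B y y ⇒ y y z z y y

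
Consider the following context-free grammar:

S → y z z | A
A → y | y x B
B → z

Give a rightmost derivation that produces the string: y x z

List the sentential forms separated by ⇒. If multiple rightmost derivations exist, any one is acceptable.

S ⇒ A ⇒ y x B ⇒ y x z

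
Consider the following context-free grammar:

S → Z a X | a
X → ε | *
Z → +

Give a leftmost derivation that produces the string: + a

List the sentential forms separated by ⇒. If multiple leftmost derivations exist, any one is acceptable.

S ⇒ Z a X ⇒ + a X ⇒ + a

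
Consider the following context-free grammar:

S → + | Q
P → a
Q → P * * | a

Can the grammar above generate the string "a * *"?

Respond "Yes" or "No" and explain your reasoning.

Yes - a valid derivation exists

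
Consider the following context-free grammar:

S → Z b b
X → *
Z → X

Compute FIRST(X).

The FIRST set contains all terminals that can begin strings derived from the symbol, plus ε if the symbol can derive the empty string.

We compute FIRST(X) using the standard algorithm.
FIRST(S) = {*}
FIRST(X) = {*}
FIRST(Z) = {*}
Therefore, FIRST(X) = {*}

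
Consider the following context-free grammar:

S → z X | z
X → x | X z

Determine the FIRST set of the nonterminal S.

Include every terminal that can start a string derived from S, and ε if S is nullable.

We compute FIRST(S) using the standard algorithm.
FIRST(S) = {z}
FIRST(X) = {x}
Therefore, FIRST(S) = {z}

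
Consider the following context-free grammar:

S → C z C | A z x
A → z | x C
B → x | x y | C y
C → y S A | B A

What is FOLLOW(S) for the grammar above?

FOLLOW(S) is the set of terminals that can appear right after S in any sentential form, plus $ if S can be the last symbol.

We compute FOLLOW(S) using the standard algorithm.
FOLLOW(S) starts with {$}.
FIRST(A) = {x, z}
FIRST(B) = {x, y}
FIRST(C) = {x, y}
FIRST(S) = {x, y, z}
FOLLOW(A) = {$, x, y, z}
FOLLOW(B) = {x, z}
FOLLOW(C) = {$, x, y, z}
FOLLOW(S) = {$, x, z}
Therefore, FOLLOW(S) = {$, x, z}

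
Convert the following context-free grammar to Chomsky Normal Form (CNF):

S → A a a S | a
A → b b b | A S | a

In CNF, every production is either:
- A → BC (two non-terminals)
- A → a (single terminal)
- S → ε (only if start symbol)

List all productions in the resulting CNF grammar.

TA → a; S → a; TB → b; A → a; S → A X0; X0 → TA X1; X1 → TA S; A → TB X2; X2 → TB TB; A → A S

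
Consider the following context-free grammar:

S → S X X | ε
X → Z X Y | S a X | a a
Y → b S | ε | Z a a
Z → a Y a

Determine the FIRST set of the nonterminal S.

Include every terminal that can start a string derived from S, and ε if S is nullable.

We compute FIRST(S) using the standard algorithm.
FIRST(S) = {a, ε}
FIRST(X) = {a}
FIRST(Y) = {a, b, ε}
FIRST(Z) = {a}
Therefore, FIRST(S) = {a, ε}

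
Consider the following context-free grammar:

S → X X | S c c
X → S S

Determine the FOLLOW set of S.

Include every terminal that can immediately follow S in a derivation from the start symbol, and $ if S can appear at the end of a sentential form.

We compute FOLLOW(S) using the standard algorithm.
FOLLOW(S) starts with {$}.
FIRST(S) = {}
FIRST(X) = {}
FOLLOW(S) = {$, c}
FOLLOW(X) = {$, c}
Therefore, FOLLOW(S) = {$, c}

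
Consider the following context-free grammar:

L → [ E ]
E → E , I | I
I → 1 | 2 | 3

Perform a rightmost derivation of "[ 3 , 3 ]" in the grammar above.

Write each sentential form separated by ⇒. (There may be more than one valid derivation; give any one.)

L ⇒ [ E ] ⇒ [ E , I ] ⇒ [ E , 3 ] ⇒ [ I , 3 ] ⇒ [ 3 , 3 ]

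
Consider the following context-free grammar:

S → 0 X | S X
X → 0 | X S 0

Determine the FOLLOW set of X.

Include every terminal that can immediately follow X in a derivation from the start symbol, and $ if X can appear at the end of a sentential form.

We compute FOLLOW(X) using the standard algorithm.
FOLLOW(S) starts with {$}.
FIRST(S) = {0}
FIRST(X) = {0}
FOLLOW(S) = {$, 0}
FOLLOW(X) = {$, 0}
Therefore, FOLLOW(X) = {$, 0}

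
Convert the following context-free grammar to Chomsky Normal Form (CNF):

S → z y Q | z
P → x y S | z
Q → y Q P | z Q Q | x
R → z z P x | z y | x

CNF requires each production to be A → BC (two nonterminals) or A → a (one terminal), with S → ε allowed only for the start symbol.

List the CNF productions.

TZ → z; TY → y; S → z; TX → x; P → z; Q → x; R → x; S → TZ X0; X0 → TY Q; P → TX X1; X1 → TY S; Q → TY X2; X2 → Q P; Q → TZ X3; X3 → Q Q; R → TZ X4; X4 → TZ X5; X5 → P TX; R → TZ TY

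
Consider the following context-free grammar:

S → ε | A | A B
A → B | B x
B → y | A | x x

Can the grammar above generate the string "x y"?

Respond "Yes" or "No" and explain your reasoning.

No - no valid derivation exists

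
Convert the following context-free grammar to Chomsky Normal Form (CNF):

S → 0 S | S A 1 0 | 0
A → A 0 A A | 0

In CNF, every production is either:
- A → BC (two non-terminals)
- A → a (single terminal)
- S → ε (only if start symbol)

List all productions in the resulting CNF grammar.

T0 → 0; T1 → 1; S → 0; A → 0; S → T0 S; S → S X0; X0 → A X1; X1 → T1 T0; A → A X2; X2 → T0 X3; X3 → A A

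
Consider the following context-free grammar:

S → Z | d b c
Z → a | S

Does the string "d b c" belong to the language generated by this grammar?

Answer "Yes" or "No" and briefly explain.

Yes - a valid derivation exists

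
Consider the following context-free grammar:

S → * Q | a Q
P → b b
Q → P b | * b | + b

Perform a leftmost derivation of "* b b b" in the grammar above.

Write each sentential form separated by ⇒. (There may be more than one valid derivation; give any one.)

S ⇒ * Q ⇒ * P b ⇒ * b b b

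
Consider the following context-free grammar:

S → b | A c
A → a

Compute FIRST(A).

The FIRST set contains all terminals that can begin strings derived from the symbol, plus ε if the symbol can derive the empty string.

We compute FIRST(A) using the standard algorithm.
FIRST(A) = {a}
FIRST(S) = {a, b}
Therefore, FIRST(A) = {a}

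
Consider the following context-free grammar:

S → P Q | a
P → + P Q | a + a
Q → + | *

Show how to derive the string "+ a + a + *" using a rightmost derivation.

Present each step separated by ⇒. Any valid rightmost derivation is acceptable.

S ⇒ P Q ⇒ P * ⇒ + P Q * ⇒ + P + * ⇒ + a + a + *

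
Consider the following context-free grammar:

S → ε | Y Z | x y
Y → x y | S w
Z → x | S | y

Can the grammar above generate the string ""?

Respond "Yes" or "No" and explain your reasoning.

Yes - a valid derivation exists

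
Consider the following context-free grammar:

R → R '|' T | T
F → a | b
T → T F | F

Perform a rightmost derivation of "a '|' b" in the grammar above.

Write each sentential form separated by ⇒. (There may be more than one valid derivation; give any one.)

R ⇒ R '|' T ⇒ R '|' F ⇒ R '|' b ⇒ T '|' b ⇒ F '|' b ⇒ a '|' b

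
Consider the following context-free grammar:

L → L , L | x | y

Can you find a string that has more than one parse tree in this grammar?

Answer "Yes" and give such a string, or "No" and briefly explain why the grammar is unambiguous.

Yes - the string 'y , x , y , x , y' has two distinct parse trees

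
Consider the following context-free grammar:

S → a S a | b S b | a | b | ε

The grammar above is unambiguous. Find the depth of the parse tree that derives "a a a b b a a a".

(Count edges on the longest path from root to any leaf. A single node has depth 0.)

5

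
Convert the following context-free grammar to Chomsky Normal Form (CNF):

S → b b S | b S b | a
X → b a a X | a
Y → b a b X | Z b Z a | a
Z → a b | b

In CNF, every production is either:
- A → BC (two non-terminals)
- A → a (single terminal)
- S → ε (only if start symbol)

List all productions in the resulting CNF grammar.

TB → b; S → a; TA → a; X → a; Y → a; Z → b; S → TB X0; X0 → TB S; S → TB X1; X1 → S TB; X → TB X2; X2 → TA X3; X3 → TA X; Y → TB X4; X4 → TA X5; X5 → TB X; Y → Z X6; X6 → TB X7; X7 → Z TA; Z → TA TB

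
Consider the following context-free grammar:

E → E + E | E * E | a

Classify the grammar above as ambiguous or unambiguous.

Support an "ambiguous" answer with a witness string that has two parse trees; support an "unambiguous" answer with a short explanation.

Ambiguous - the string 'a * a + a * a' has two distinct parse trees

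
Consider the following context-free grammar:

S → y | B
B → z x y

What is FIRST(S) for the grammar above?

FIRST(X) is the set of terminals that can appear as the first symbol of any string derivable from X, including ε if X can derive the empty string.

We compute FIRST(S) using the standard algorithm.
FIRST(B) = {z}
FIRST(S) = {y, z}
Therefore, FIRST(S) = {y, z}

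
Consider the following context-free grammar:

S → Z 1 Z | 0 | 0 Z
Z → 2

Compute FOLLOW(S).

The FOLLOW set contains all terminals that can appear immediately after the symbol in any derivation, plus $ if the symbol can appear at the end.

We compute FOLLOW(S) using the standard algorithm.
FOLLOW(S) starts with {$}.
FIRST(S) = {0, 2}
FIRST(Z) = {2}
FOLLOW(S) = {$}
FOLLOW(Z) = {$, 1}
Therefore, FOLLOW(S) = {$}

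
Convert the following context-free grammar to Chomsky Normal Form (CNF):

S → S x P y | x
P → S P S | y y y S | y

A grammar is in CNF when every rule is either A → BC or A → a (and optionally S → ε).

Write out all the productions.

TX → x; TY → y; S → x; P → y; S → S X0; X0 → TX X1; X1 → P TY; P → S X2; X2 → P S; P → TY X3; X3 → TY X4; X4 → TY S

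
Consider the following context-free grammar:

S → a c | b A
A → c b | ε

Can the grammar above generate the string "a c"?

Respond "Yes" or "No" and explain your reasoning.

Yes - a valid derivation exists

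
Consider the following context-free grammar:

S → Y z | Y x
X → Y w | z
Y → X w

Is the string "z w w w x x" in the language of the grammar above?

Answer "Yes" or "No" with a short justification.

No - no valid derivation exists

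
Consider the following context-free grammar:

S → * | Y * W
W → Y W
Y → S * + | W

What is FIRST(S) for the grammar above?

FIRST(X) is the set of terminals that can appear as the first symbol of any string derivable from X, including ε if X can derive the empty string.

We compute FIRST(S) using the standard algorithm.
FIRST(S) = {*}
FIRST(W) = {*}
FIRST(Y) = {*}
Therefore, FIRST(S) = {*}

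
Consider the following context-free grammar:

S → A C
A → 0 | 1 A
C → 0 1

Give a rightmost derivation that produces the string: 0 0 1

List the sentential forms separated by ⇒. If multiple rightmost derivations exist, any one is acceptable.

S ⇒ A C ⇒ A 0 1 ⇒ 0 0 1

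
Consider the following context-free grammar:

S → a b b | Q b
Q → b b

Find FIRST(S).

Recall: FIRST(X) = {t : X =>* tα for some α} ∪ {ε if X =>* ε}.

We compute FIRST(S) using the standard algorithm.
FIRST(Q) = {b}
FIRST(S) = {a, b}
Therefore, FIRST(S) = {a, b}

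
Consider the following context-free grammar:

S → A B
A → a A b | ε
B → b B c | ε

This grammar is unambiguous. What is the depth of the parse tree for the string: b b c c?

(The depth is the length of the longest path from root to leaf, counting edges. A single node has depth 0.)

4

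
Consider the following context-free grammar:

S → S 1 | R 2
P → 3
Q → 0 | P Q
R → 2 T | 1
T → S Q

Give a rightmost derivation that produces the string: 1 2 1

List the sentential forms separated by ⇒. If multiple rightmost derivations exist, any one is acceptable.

S ⇒ S 1 ⇒ R 2 1 ⇒ 1 2 1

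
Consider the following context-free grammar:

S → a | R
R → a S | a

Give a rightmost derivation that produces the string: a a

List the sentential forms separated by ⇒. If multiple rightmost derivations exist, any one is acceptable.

S ⇒ R ⇒ a S ⇒ a a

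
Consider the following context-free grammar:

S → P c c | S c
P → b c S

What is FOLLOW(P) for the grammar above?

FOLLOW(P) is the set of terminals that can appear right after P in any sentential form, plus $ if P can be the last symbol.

We compute FOLLOW(P) using the standard algorithm.
FOLLOW(S) starts with {$}.
FIRST(P) = {b}
FIRST(S) = {b}
FOLLOW(P) = {c}
FOLLOW(S) = {$, c}
Therefore, FOLLOW(P) = {c}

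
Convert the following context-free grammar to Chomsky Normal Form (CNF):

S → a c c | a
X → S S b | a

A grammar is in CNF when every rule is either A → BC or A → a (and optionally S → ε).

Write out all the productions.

TA → a; TC → c; S → a; TB → b; X → a; S → TA X0; X0 → TC TC; X → S X1; X1 → S TB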